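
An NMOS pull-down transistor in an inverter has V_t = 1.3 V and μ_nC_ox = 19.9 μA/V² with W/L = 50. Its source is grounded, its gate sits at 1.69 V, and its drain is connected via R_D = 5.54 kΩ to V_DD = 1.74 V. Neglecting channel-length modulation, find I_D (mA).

I_D = 0.0757 mA

V_GS = V_G = 1.69 V, so V_ov = 1.69 − 1.3 = 0.39 V.
k_n = μ_nC_ox · (W/L) = 0.995 mA/V².
Assume saturation: I_D = ½ k_n V_ov² = 0.5 × 0.995 × 0.39² = 0.0757 mA, giving V_DS = V_DD − I_D R_D = 1.74 − 0.0757 × 5.54 = 1.32 V.
V_DS = 1.32 V ≥ V_ov = 0.39 V, confirming saturation.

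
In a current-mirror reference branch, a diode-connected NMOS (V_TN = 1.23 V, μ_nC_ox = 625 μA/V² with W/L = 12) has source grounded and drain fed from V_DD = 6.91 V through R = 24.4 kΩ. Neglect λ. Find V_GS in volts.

With gate tied to drain, V_GS = V_DS ≥ V_GS − V_TN, so the device is in saturation.
k_n = μ_nC_ox · (W/L) = 7.5 mA/V².
KCL at the drain: ½ k_n (V_GS − V_TN)² = (V_DD − V_GS)/R.
Let x = V_GS − 1.23. Then 91.5 x² + x − 5.68 = 0, giving x = 0.244 V (positive root), so V_GS = 1.47 V.
I_D = (V_DD − V_GS)/R = (6.91 − 1.47) / 24.4 = 0.223 mA.

V_GS = 1.47 V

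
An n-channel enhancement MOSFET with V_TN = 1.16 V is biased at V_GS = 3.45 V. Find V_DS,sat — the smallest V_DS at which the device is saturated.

The boundary between triode and saturation is V_DS = V_GS − V_TN = V_ov.
V_ov = 3.45 − 1.16 = 2.29 V.

V_DS,sat = 2.29 V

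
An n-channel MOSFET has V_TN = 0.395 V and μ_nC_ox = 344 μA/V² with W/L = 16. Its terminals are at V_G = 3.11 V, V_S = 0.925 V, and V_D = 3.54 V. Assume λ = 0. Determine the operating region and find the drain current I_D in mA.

V_GS = V_G − V_S = 3.11 − 0.925 = 2.18 V; V_DS = V_D − V_S = 3.54 − 0.925 = 2.62 V.
k_n = μ_nC_ox · (W/L) = 5.504 mA/V².
V_ov = V_GS − V_TN = 2.18 − 0.395 = 1.79 V.
Since V_DS = 2.62 V ≥ V_ov = 1.79 V, the device is in saturation.
I_D = ½ k_n V_ov² = 0.5 × 5.504 × 1.79² = 8.82 mA.

Saturation; I_D = 8.82 mA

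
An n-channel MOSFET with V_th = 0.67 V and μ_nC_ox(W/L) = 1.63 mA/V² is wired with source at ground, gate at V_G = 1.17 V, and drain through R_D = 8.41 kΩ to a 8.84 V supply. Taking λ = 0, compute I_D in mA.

V_GS = V_G = 1.17 V, so V_ov = 1.17 − 0.67 = 0.5 V.
Assume saturation: I_D = ½ k_n V_ov² = 0.5 × 1.63 × 0.5² = 0.204 mA, giving V_DS = V_DD − I_D R_D = 8.84 − 0.204 × 8.41 = 7.13 V.
V_DS = 7.13 V ≥ V_ov = 0.5 V, confirming saturation.

I_D = 0.204 mA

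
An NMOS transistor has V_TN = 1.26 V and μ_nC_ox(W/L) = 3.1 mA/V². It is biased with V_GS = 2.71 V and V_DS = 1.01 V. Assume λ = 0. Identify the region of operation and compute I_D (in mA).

Triode; I_D = 2.96 mA

V_ov = V_GS − V_TN = 2.71 − 1.26 = 1.45 V.
Since V_DS = 1.01 V < V_ov = 1.45 V, the device is in the triode region.
I_D = k_n [V_ov · V_DS − ½ V_DS²] = 3.1 × [1.45 × 1.01 − 0.5 × 1.01²] = 2.96 mA.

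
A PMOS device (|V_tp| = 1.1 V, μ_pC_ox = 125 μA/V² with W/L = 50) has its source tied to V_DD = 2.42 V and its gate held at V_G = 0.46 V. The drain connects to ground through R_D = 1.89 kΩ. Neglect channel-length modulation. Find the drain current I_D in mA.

I_D = 1.15 mA

V_SG = V_DD − V_G = 2.42 − 0.46 = 1.96 V, so V_ov = 1.96 − 1.1 = 0.86 V.
k_p = μ_pC_ox · (W/L) = 6.25 mA/V².
Assume saturation: I_D = ½ k_p V_ov² = 0.5 × 6.25 × 0.86² = 2.31 mA, giving V_SD = V_DD − I_D R_D = 2.42 − 2.31 × 1.89 = -1.95 V.
But -1.95 V < V_ov = 0.86 V, so the device is actually in triode.
In triode I_D = k_p[V_ov V_SD − ½ V_SD²] and I_D = (V_DD − V_SD)/R_D. Equating: 5.91 V_SD² − 11.16 V_SD + 2.42 = 0, giving V_SD = 0.25 V (the root below V_ov).
I_D = (2.42 − 0.25) / 1.89 = 1.15 mA.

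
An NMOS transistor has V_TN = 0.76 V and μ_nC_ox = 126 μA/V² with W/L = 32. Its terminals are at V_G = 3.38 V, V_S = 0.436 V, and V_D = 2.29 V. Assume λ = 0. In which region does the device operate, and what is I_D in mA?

V_GS = V_G − V_S = 3.38 − 0.436 = 2.94 V; V_DS = V_D − V_S = 2.29 − 0.436 = 1.85 V.
k_n = μ_nC_ox · (W/L) = 4.032 mA/V².
V_ov = V_GS − V_TN = 2.94 − 0.76 = 2.18 V.
Since V_DS = 1.85 V < V_ov = 2.18 V, the device is in the triode region.
I_D = k_n [V_ov · V_DS − ½ V_DS²] = 4.032 × [2.18 × 1.85 − 0.5 × 1.85²] = 9.4 mA.

Triode; I_D = 9.40 mA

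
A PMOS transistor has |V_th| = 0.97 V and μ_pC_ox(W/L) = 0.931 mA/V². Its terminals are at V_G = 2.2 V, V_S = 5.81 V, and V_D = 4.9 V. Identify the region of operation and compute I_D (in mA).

Triode; I_D = 1.85 mA

V_SG = V_S − V_G = 5.81 − 2.2 = 3.61 V; V_SD = V_S − V_D = 5.81 − 4.9 = 0.91 V.
V_ov = V_SG − |V_th| = 3.61 − 0.97 = 2.64 V.
Since V_SD = 0.91 V < V_ov = 2.64 V, the device is in the triode region.
I_D = k_p [V_ov · V_SD − ½ V_SD²] = 0.931 × [2.64 × 0.91 − 0.5 × 0.91²] = 1.85 mA.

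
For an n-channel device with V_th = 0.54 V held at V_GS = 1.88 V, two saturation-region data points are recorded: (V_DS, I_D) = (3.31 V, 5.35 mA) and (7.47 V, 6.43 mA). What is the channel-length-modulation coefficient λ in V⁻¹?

λ = 0.0578 V⁻¹

With V_GS fixed, I_D ∝ (1 + λ V_DS) in saturation, so I_D2/I_D1 = (1 + λ V_DS2)/(1 + λ V_DS1).
6.43/5.35 = 1.202 = (1 + 7.47 λ)/(1 + 3.31 λ).
Solving: λ (I_D1 V_DS2 − I_D2 V_DS1) = I_D2 − I_D1, so λ = (6.43 − 5.35) / (5.35 × 7.47 − 6.43 × 3.31) = 1.08 / 18.7 = 0.0578 V⁻¹.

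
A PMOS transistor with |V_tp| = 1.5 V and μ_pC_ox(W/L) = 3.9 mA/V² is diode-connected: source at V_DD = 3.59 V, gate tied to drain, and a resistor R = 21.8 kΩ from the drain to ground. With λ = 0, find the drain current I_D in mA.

With gate tied to drain, V_SG = V_SD ≥ V_SG − |V_tp|, so the device is in saturation.
KCL at the drain: ½ k_p (V_SG − |V_tp|)² = (V_DD − V_SG)/R.
Let x = V_SG − 1.5. Then 42.5 x² + x − 2.09 = 0, giving x = 0.21 V (positive root), so V_SG = 1.71 V.
I_D = (V_DD − V_SG)/R = (3.59 − 1.71) / 21.8 = 0.0862 mA.

I_D = 0.0862 mA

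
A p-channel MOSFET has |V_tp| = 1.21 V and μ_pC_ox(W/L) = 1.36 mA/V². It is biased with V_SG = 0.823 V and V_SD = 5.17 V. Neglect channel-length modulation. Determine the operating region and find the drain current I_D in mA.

Cutoff; I_D = 0 mA

V_SG = 0.823 V < |V_tp| = 1.21 V, so the transistor is in cutoff.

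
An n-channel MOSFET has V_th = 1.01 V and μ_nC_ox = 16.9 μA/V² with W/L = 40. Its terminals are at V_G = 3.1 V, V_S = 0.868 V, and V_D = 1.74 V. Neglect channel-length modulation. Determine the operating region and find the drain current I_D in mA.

Triode; I_D = 0.463 mA

V_GS = V_G − V_S = 3.1 − 0.868 = 2.23 V; V_DS = V_D − V_S = 1.74 − 0.868 = 0.872 V.
k_n = μ_nC_ox · (W/L) = 0.676 mA/V².
V_ov = V_GS − V_th = 2.23 − 1.01 = 1.22 V.
Since V_DS = 0.872 V < V_ov = 1.22 V, the device is in the triode region.
I_D = k_n [V_ov · V_DS − ½ V_DS²] = 0.676 × [1.22 × 0.872 − 0.5 × 0.872²] = 0.463 mA.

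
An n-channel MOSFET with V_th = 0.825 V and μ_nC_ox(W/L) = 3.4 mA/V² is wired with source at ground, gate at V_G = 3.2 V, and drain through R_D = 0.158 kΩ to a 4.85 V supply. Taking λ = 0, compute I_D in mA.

I_D = 9.59 mA

V_GS = V_G = 3.2 V, so V_ov = 3.2 − 0.825 = 2.38 V.
Assume saturation: I_D = ½ k_n V_ov² = 0.5 × 3.4 × 2.38² = 9.59 mA, giving V_DS = V_DD − I_D R_D = 4.85 − 9.59 × 0.158 = 3.33 V.
V_DS = 3.33 V ≥ V_ov = 2.38 V, confirming saturation.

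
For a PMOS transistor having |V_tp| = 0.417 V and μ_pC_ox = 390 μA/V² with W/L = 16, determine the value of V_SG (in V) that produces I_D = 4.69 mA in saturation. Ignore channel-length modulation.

k_p = μ_pC_ox · (W/L) = 6.24 mA/V².
In saturation I_D = ½ k_p (V_SG − |V_tp|)², so V_SG − |V_tp| = √(2 I_D / k_p) = √(2 × 4.69 / 6.24) = 1.23 V.
V_SG = 0.417 + 1.23 = 1.64 V.

V_SG = 1.64 V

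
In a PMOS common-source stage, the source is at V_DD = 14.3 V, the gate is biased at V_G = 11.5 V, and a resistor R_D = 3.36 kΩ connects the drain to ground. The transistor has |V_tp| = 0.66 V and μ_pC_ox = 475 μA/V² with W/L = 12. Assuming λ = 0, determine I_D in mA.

V_SG = V_DD − V_G = 14.3 − 11.5 = 2.8 V, so V_ov = 2.8 − 0.66 = 2.14 V.
k_p = μ_pC_ox · (W/L) = 5.7 mA/V².
Assume saturation: I_D = ½ k_p V_ov² = 0.5 × 5.7 × 2.14² = 13.1 mA, giving V_SD = V_DD − I_D R_D = 14.3 − 13.1 × 3.36 = -29.6 V.
But -29.6 V < V_ov = 2.14 V, so the device is actually in triode.
In triode I_D = k_p[V_ov V_SD − ½ V_SD²] and I_D = (V_DD − V_SD)/R_D. Equating: 9.58 V_SD² − 41.99 V_SD + 14.3 = 0, giving V_SD = 0.372 V (the root below V_ov).
I_D = (14.3 − 0.372) / 3.36 = 4.15 mA.

I_D = 4.15 mA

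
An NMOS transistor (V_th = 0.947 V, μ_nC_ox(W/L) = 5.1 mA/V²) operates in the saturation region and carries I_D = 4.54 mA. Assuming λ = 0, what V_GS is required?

In saturation I_D = ½ k_n (V_GS − V_th)², so V_GS − V_th = √(2 I_D / k_n) = √(2 × 4.54 / 5.1) = 1.33 V.
V_GS = 0.947 + 1.33 = 2.28 V.

V_GS = 2.28 V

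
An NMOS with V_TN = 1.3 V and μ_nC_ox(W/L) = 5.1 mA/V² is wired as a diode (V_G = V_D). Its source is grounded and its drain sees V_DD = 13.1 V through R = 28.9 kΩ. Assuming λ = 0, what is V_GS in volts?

V_GS = 1.69 V

With gate tied to drain, V_GS = V_DS ≥ V_GS − V_TN, so the device is in saturation.
KCL at the drain: ½ k_n (V_GS − V_TN)² = (V_DD − V_GS)/R.
Let x = V_GS − 1.3. Then 73.7 x² + x − 11.8 = 0, giving x = 0.393 V (positive root), so V_GS = 1.69 V.
I_D = (V_DD − V_GS)/R = (13.1 − 1.69) / 28.9 = 0.395 mA.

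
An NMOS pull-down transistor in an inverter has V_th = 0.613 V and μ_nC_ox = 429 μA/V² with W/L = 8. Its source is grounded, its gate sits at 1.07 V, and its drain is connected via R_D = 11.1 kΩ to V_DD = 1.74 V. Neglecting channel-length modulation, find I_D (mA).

I_D = 0.147 mA

V_GS = V_G = 1.07 V, so V_ov = 1.07 − 0.613 = 0.457 V.
k_n = μ_nC_ox · (W/L) = 3.432 mA/V².
Assume saturation: I_D = ½ k_n V_ov² = 0.5 × 3.432 × 0.457² = 0.358 mA, giving V_DS = V_DD − I_D R_D = 1.74 − 0.358 × 11.1 = -2.24 V.
But -2.24 V < V_ov = 0.457 V, so the device is actually in triode.
In triode I_D = k_n[V_ov V_DS − ½ V_DS²] and I_D = (V_DD − V_DS)/R_D. Equating: 19 V_DS² − 18.41 V_DS + 1.74 = 0, giving V_DS = 0.106 V (the root below V_ov).
I_D = (1.74 − 0.106) / 11.1 = 0.147 mA.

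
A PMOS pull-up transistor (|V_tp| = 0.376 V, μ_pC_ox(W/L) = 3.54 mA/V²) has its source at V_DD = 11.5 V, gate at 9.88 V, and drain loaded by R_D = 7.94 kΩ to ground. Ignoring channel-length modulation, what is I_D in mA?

I_D = 1.40 mA

V_SG = V_DD − V_G = 11.5 − 9.88 = 1.62 V, so V_ov = 1.62 − 0.376 = 1.24 V.
Assume saturation: I_D = ½ k_p V_ov² = 0.5 × 3.54 × 1.24² = 2.74 mA, giving V_SD = V_DD − I_D R_D = 11.5 − 2.74 × 7.94 = -10.2 V.
But -10.2 V < V_ov = 1.24 V, so the device is actually in triode.
In triode I_D = k_p[V_ov V_SD − ½ V_SD²] and I_D = (V_DD − V_SD)/R_D. Equating: 14.1 V_SD² − 35.97 V_SD + 11.5 = 0, giving V_SD = 0.375 V (the root below V_ov).
I_D = (11.5 − 0.375) / 7.94 = 1.4 mA.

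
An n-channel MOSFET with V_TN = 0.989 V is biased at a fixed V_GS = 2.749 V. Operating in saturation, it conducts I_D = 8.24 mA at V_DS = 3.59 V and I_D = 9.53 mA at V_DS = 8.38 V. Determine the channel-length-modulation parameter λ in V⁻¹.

With V_GS fixed, I_D ∝ (1 + λ V_DS) in saturation, so I_D2/I_D1 = (1 + λ V_DS2)/(1 + λ V_DS1).
9.53/8.24 = 1.157 = (1 + 8.38 λ)/(1 + 3.59 λ).
Solving: λ (I_D1 V_DS2 − I_D2 V_DS1) = I_D2 − I_D1, so λ = (9.53 − 8.24) / (8.24 × 8.38 − 9.53 × 3.59) = 1.29 / 34.8 = 0.037 V⁻¹.

λ = 0.0370 V⁻¹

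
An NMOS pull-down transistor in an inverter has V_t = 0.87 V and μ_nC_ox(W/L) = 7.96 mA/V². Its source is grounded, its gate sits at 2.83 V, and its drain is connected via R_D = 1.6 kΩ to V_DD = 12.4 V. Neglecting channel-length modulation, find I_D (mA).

V_GS = V_G = 2.83 V, so V_ov = 2.83 − 0.87 = 1.96 V.
Assume saturation: I_D = ½ k_n V_ov² = 0.5 × 7.96 × 1.96² = 15.3 mA, giving V_DS = V_DD − I_D R_D = 12.4 − 15.3 × 1.6 = -12.1 V.
But -12.1 V < V_ov = 1.96 V, so the device is actually in triode.
In triode I_D = k_n[V_ov V_DS − ½ V_DS²] and I_D = (V_DD − V_DS)/R_D. Equating: 6.37 V_DS² − 25.96 V_DS + 12.4 = 0, giving V_DS = 0.552 V (the root below V_ov).
I_D = (12.4 − 0.552) / 1.6 = 7.4 mA.

I_D = 7.40 mA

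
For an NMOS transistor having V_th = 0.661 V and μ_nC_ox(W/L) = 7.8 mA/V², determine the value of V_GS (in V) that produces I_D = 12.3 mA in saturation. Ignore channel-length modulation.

In saturation I_D = ½ k_n (V_GS − V_th)², so V_GS − V_th = √(2 I_D / k_n) = √(2 × 12.3 / 7.8) = 1.78 V.
V_GS = 0.661 + 1.78 = 2.44 V.

V_GS = 2.44 V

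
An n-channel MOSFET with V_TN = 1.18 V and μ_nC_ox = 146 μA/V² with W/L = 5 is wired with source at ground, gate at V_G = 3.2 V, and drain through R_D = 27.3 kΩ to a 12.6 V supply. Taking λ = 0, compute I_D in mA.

V_GS = V_G = 3.2 V, so V_ov = 3.2 − 1.18 = 2.02 V.
k_n = μ_nC_ox · (W/L) = 0.73 mA/V².
Assume saturation: I_D = ½ k_n V_ov² = 0.5 × 0.73 × 2.02² = 1.49 mA, giving V_DS = V_DD − I_D R_D = 12.6 − 1.49 × 27.3 = -28.1 V.
But -28.1 V < V_ov = 2.02 V, so the device is actually in triode.
In triode I_D = k_n[V_ov V_DS − ½ V_DS²] and I_D = (V_DD − V_DS)/R_D. Equating: 9.96 V_DS² − 41.26 V_DS + 12.6 = 0, giving V_DS = 0.332 V (the root below V_ov).
I_D = (12.6 − 0.332) / 27.3 = 0.449 mA.

I_D = 0.449 mA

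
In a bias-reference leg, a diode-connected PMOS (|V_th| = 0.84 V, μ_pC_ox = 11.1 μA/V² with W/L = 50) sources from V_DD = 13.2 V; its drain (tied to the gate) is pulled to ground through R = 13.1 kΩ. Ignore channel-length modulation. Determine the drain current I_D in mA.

With gate tied to drain, V_SG = V_SD ≥ V_SG − |V_th|, so the device is in saturation.
k_p = μ_pC_ox · (W/L) = 0.555 mA/V².
KCL at the drain: ½ k_p (V_SG − |V_th|)² = (V_DD − V_SG)/R.
Let x = V_SG − 0.84. Then 3.64 x² + x − 12.36 = 0, giving x = 1.71 V (positive root), so V_SG = 2.55 V.
I_D = (V_DD − V_SG)/R = (13.2 − 2.55) / 13.1 = 0.813 mA.

I_D = 0.813 mA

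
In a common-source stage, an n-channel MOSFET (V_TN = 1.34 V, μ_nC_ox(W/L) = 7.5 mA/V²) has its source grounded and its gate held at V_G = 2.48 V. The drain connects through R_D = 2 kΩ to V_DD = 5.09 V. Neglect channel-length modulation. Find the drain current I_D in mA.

V_GS = V_G = 2.48 V, so V_ov = 2.48 − 1.34 = 1.14 V.
Assume saturation: I_D = ½ k_n V_ov² = 0.5 × 7.5 × 1.14² = 4.87 mA, giving V_DS = V_DD − I_D R_D = 5.09 − 4.87 × 2 = -4.66 V.
But -4.66 V < V_ov = 1.14 V, so the device is actually in triode.
In triode I_D = k_n[V_ov V_DS − ½ V_DS²] and I_D = (V_DD − V_DS)/R_D. Equating: 7.5 V_DS² − 18.1 V_DS + 5.09 = 0, giving V_DS = 0.325 V (the root below V_ov).
I_D = (5.09 − 0.325) / 2 = 2.38 mA.

I_D = 2.38 mA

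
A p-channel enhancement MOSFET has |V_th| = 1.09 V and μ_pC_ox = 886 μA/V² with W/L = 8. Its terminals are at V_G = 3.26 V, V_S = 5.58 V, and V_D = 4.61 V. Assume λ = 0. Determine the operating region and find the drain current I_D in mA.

Triode; I_D = 5.12 mA

V_SG = V_S − V_G = 5.58 − 3.26 = 2.32 V; V_SD = V_S − V_D = 5.58 − 4.61 = 0.97 V.
k_p = μ_pC_ox · (W/L) = 7.088 mA/V².
V_ov = V_SG − |V_th| = 2.32 − 1.09 = 1.23 V.
Since V_SD = 0.97 V < V_ov = 1.23 V, the device is in the triode region.
I_D = k_p [V_ov · V_SD − ½ V_SD²] = 7.088 × [1.23 × 0.97 − 0.5 × 0.97²] = 5.12 mA.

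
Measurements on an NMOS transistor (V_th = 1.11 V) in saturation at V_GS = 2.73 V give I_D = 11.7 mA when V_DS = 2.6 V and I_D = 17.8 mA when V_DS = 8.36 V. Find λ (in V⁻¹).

λ = 0.118 V⁻¹

With V_GS fixed, I_D ∝ (1 + λ V_DS) in saturation, so I_D2/I_D1 = (1 + λ V_DS2)/(1 + λ V_DS1).
17.8/11.7 = 1.521 = (1 + 8.36 λ)/(1 + 2.6 λ).
Solving: λ (I_D1 V_DS2 − I_D2 V_DS1) = I_D2 − I_D1, so λ = (17.8 − 11.7) / (11.7 × 8.36 − 17.8 × 2.6) = 6.1 / 51.5 = 0.118 V⁻¹.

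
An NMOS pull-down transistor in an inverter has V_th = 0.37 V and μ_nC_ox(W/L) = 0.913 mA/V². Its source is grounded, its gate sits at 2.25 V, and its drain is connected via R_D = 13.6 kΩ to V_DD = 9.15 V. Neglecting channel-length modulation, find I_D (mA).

I_D = 0.642 mA

V_GS = V_G = 2.25 V, so V_ov = 2.25 − 0.37 = 1.88 V.
Assume saturation: I_D = ½ k_n V_ov² = 0.5 × 0.913 × 1.88² = 1.61 mA, giving V_DS = V_DD − I_D R_D = 9.15 − 1.61 × 13.6 = -12.8 V.
But -12.8 V < V_ov = 1.88 V, so the device is actually in triode.
In triode I_D = k_n[V_ov V_DS − ½ V_DS²] and I_D = (V_DD − V_DS)/R_D. Equating: 6.21 V_DS² − 24.34 V_DS + 9.15 = 0, giving V_DS = 0.421 V (the root below V_ov).
I_D = (9.15 − 0.421) / 13.6 = 0.642 mA.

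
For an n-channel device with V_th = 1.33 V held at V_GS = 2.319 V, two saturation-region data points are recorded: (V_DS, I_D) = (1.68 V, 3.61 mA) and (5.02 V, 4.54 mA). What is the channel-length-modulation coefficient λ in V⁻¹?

λ = 0.0886 V⁻¹

With V_GS fixed, I_D ∝ (1 + λ V_DS) in saturation, so I_D2/I_D1 = (1 + λ V_DS2)/(1 + λ V_DS1).
4.54/3.61 = 1.258 = (1 + 5.02 λ)/(1 + 1.68 λ).
Solving: λ (I_D1 V_DS2 − I_D2 V_DS1) = I_D2 − I_D1, so λ = (4.54 − 3.61) / (3.61 × 5.02 − 4.54 × 1.68) = 0.93 / 10.5 = 0.0886 V⁻¹.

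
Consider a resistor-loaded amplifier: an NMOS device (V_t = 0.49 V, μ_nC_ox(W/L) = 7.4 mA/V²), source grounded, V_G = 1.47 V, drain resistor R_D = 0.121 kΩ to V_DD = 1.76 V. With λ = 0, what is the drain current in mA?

V_GS = V_G = 1.47 V, so V_ov = 1.47 − 0.49 = 0.98 V.
Assume saturation: I_D = ½ k_n V_ov² = 0.5 × 7.4 × 0.98² = 3.55 mA, giving V_DS = V_DD − I_D R_D = 1.76 − 3.55 × 0.121 = 1.33 V.
V_DS = 1.33 V ≥ V_ov = 0.98 V, confirming saturation.

I_D = 3.55 mA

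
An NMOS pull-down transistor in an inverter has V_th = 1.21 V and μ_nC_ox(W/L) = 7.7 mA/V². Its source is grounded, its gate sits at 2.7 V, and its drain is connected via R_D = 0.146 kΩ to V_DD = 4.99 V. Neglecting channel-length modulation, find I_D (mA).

V_GS = V_G = 2.7 V, so V_ov = 2.7 − 1.21 = 1.49 V.
Assume saturation: I_D = ½ k_n V_ov² = 0.5 × 7.7 × 1.49² = 8.55 mA, giving V_DS = V_DD − I_D R_D = 4.99 − 8.55 × 0.146 = 3.74 V.
V_DS = 3.74 V ≥ V_ov = 1.49 V, confirming saturation.

I_D = 8.55 mA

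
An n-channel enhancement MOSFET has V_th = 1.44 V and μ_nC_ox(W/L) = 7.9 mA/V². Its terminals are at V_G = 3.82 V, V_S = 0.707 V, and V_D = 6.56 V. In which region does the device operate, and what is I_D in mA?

V_GS = V_G − V_S = 3.82 − 0.707 = 3.11 V; V_DS = V_D − V_S = 6.56 − 0.707 = 5.85 V.
V_ov = V_GS − V_th = 3.11 − 1.44 = 1.67 V.
Since V_DS = 5.85 V ≥ V_ov = 1.67 V, the device is in saturation.
I_D = ½ k_n V_ov² = 0.5 × 7.9 × 1.67² = 11.1 mA.

Saturation; I_D = 11.1 mA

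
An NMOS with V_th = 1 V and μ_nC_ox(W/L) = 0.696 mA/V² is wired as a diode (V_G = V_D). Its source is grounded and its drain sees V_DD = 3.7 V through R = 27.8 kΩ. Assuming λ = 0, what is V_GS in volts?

With gate tied to drain, V_GS = V_DS ≥ V_GS − V_th, so the device is in saturation.
KCL at the drain: ½ k_n (V_GS − V_th)² = (V_DD − V_GS)/R.
Let x = V_GS − 1. Then 9.67 x² + x − 2.7 = 0, giving x = 0.479 V (positive root), so V_GS = 1.48 V.
I_D = (V_DD − V_GS)/R = (3.7 − 1.48) / 27.8 = 0.0799 mA.

V_GS = 1.48 V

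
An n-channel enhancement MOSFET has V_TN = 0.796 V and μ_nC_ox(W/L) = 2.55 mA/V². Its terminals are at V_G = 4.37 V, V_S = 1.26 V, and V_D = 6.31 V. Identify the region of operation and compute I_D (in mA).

Saturation; I_D = 6.83 mA

V_GS = V_G − V_S = 4.37 − 1.26 = 3.11 V; V_DS = V_D − V_S = 6.31 − 1.26 = 5.05 V.
V_ov = V_GS − V_TN = 3.11 − 0.796 = 2.31 V.
Since V_DS = 5.05 V ≥ V_ov = 2.31 V, the device is in saturation.
I_D = ½ k_n V_ov² = 0.5 × 2.55 × 2.31² = 6.83 mA.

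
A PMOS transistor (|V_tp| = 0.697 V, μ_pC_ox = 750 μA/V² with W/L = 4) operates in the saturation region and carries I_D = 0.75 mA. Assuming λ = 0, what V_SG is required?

V_SG = 1.40 V

k_p = μ_pC_ox · (W/L) = 3 mA/V².
In saturation I_D = ½ k_p (V_SG − |V_tp|)², so V_SG − |V_tp| = √(2 I_D / k_p) = √(2 × 0.75 / 3) = 0.707 V.
V_SG = 0.697 + 0.707 = 1.4 V.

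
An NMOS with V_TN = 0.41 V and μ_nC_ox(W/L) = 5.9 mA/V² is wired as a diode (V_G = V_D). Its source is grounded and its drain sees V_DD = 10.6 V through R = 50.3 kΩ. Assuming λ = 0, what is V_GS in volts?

V_GS = 0.669 V

With gate tied to drain, V_GS = V_DS ≥ V_GS − V_TN, so the device is in saturation.
KCL at the drain: ½ k_n (V_GS − V_TN)² = (V_DD − V_GS)/R.
Let x = V_GS − 0.41. Then 148 x² + x − 10.19 = 0, giving x = 0.259 V (positive root), so V_GS = 0.669 V.
I_D = (V_DD − V_GS)/R = (10.6 − 0.669) / 50.3 = 0.197 mA.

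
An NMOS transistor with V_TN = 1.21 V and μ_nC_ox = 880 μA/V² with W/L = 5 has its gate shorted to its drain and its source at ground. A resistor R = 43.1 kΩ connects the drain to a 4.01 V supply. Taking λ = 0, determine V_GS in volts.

V_GS = 1.38 V

With gate tied to drain, V_GS = V_DS ≥ V_GS − V_TN, so the device is in saturation.
k_n = μ_nC_ox · (W/L) = 4.4 mA/V².
KCL at the drain: ½ k_n (V_GS − V_TN)² = (V_DD − V_GS)/R.
Let x = V_GS − 1.21. Then 94.8 x² + x − 2.8 = 0, giving x = 0.167 V (positive root), so V_GS = 1.38 V.
I_D = (V_DD − V_GS)/R = (4.01 − 1.38) / 43.1 = 0.0611 mA.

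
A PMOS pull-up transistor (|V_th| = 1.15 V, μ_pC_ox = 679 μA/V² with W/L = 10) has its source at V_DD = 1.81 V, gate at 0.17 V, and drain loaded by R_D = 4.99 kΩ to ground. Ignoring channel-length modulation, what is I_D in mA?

I_D = 0.340 mA

V_SG = V_DD − V_G = 1.81 − 0.17 = 1.64 V, so V_ov = 1.64 − 1.15 = 0.49 V.
k_p = μ_pC_ox · (W/L) = 6.79 mA/V².
Assume saturation: I_D = ½ k_p V_ov² = 0.5 × 6.79 × 0.49² = 0.815 mA, giving V_SD = V_DD − I_D R_D = 1.81 − 0.815 × 4.99 = -2.26 V.
But -2.26 V < V_ov = 0.49 V, so the device is actually in triode.
In triode I_D = k_p[V_ov V_SD − ½ V_SD²] and I_D = (V_DD − V_SD)/R_D. Equating: 16.9 V_SD² − 17.6 V_SD + 1.81 = 0, giving V_SD = 0.116 V (the root below V_ov).
I_D = (1.81 − 0.116) / 4.99 = 0.34 mA.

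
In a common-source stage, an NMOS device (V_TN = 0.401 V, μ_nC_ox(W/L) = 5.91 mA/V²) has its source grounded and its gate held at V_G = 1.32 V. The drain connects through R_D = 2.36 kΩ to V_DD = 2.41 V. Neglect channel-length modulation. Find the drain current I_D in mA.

I_D = 0.939 mA

V_GS = V_G = 1.32 V, so V_ov = 1.32 − 0.401 = 0.919 V.
Assume saturation: I_D = ½ k_n V_ov² = 0.5 × 5.91 × 0.919² = 2.5 mA, giving V_DS = V_DD − I_D R_D = 2.41 − 2.5 × 2.36 = -3.48 V.
But -3.48 V < V_ov = 0.919 V, so the device is actually in triode.
In triode I_D = k_n[V_ov V_DS − ½ V_DS²] and I_D = (V_DD − V_DS)/R_D. Equating: 6.97 V_DS² − 13.82 V_DS + 2.41 = 0, giving V_DS = 0.193 V (the root below V_ov).
I_D = (2.41 − 0.193) / 2.36 = 0.939 mA.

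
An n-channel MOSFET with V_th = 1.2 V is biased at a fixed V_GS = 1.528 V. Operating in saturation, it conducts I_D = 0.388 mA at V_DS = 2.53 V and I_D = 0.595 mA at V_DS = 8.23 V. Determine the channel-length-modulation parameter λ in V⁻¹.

With V_GS fixed, I_D ∝ (1 + λ V_DS) in saturation, so I_D2/I_D1 = (1 + λ V_DS2)/(1 + λ V_DS1).
0.595/0.388 = 1.534 = (1 + 8.23 λ)/(1 + 2.53 λ).
Solving: λ (I_D1 V_DS2 − I_D2 V_DS1) = I_D2 − I_D1, so λ = (0.595 − 0.388) / (0.388 × 8.23 − 0.595 × 2.53) = 0.207 / 1.69 = 0.123 V⁻¹.

λ = 0.123 V⁻¹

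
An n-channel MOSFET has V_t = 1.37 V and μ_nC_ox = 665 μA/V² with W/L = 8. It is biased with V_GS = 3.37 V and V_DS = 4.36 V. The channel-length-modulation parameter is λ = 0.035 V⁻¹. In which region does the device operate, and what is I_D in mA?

k_n = μ_nC_ox · (W/L) = 5.32 mA/V².
V_ov = V_GS − V_t = 3.37 − 1.37 = 2 V.
Since V_DS = 4.36 V ≥ V_ov = 2 V, the device is in saturation.
I_D = ½ k_n V_ov² (1 + λ V_DS) = 0.5 × 5.32 × 2² × (1 + 0.035 × 4.36) = 12.3 mA.

Saturation; I_D = 12.3 mA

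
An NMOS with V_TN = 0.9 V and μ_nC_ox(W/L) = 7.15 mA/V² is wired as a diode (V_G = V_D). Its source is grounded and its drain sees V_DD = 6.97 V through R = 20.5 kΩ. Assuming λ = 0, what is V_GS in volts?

V_GS = 1.18 V

With gate tied to drain, V_GS = V_DS ≥ V_GS − V_TN, so the device is in saturation.
KCL at the drain: ½ k_n (V_GS − V_TN)² = (V_DD − V_GS)/R.
Let x = V_GS − 0.9. Then 73.3 x² + x − 6.07 = 0, giving x = 0.281 V (positive root), so V_GS = 1.18 V.
I_D = (V_DD − V_GS)/R = (6.97 − 1.18) / 20.5 = 0.282 mA.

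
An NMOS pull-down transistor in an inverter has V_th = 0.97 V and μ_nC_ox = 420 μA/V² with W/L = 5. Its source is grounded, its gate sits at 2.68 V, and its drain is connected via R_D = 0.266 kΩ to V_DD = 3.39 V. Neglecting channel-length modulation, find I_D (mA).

V_GS = V_G = 2.68 V, so V_ov = 2.68 − 0.97 = 1.71 V.
k_n = μ_nC_ox · (W/L) = 2.1 mA/V².
Assume saturation: I_D = ½ k_n V_ov² = 0.5 × 2.1 × 1.71² = 3.07 mA, giving V_DS = V_DD − I_D R_D = 3.39 − 3.07 × 0.266 = 2.57 V.
V_DS = 2.57 V ≥ V_ov = 1.71 V, confirming saturation.

I_D = 3.07 mA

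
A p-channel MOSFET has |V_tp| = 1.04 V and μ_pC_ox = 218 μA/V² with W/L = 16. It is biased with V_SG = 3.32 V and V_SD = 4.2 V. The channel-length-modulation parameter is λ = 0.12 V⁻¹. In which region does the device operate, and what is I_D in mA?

k_p = μ_pC_ox · (W/L) = 3.488 mA/V².
V_ov = V_SG − |V_tp| = 3.32 − 1.04 = 2.28 V.
Since V_SD = 4.2 V ≥ V_ov = 2.28 V, the device is in saturation.
I_D = ½ k_p V_ov² (1 + λ V_SD) = 0.5 × 3.488 × 2.28² × (1 + 0.12 × 4.2) = 13.6 mA.

Saturation; I_D = 13.6 mA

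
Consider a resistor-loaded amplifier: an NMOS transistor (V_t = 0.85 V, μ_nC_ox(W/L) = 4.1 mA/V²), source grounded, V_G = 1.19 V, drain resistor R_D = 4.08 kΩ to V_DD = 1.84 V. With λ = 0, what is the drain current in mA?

I_D = 0.237 mA

V_GS = V_G = 1.19 V, so V_ov = 1.19 − 0.85 = 0.34 V.
Assume saturation: I_D = ½ k_n V_ov² = 0.5 × 4.1 × 0.34² = 0.237 mA, giving V_DS = V_DD − I_D R_D = 1.84 − 0.237 × 4.08 = 0.873 V.
V_DS = 0.873 V ≥ V_ov = 0.34 V, confirming saturation.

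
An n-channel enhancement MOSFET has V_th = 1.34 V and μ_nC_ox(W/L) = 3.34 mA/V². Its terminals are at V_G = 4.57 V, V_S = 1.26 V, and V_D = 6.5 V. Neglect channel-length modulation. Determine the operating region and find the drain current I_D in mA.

Saturation; I_D = 6.48 mA

V_GS = V_G − V_S = 4.57 − 1.26 = 3.31 V; V_DS = V_D − V_S = 6.5 − 1.26 = 5.24 V.
V_ov = V_GS − V_th = 3.31 − 1.34 = 1.97 V.
Since V_DS = 5.24 V ≥ V_ov = 1.97 V, the device is in saturation.
I_D = ½ k_n V_ov² = 0.5 × 3.34 × 1.97² = 6.48 mA.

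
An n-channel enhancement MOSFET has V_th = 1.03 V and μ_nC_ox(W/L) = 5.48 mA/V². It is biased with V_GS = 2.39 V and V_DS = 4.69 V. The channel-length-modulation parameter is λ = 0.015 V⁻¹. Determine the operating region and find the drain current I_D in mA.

Saturation; I_D = 5.42 mA

V_ov = V_GS − V_th = 2.39 − 1.03 = 1.36 V.
Since V_DS = 4.69 V ≥ V_ov = 1.36 V, the device is in saturation.
I_D = ½ k_n V_ov² (1 + λ V_DS) = 0.5 × 5.48 × 1.36² × (1 + 0.015 × 4.69) = 5.42 mA.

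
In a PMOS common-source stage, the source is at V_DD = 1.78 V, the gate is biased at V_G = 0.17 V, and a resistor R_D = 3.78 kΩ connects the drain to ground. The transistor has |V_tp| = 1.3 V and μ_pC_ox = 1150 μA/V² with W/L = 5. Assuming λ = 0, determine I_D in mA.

I_D = 0.276 mA

V_SG = V_DD − V_G = 1.78 − 0.17 = 1.61 V, so V_ov = 1.61 − 1.3 = 0.31 V.
k_p = μ_pC_ox · (W/L) = 5.75 mA/V².
Assume saturation: I_D = ½ k_p V_ov² = 0.5 × 5.75 × 0.31² = 0.276 mA, giving V_SD = V_DD − I_D R_D = 1.78 − 0.276 × 3.78 = 0.736 V.
V_SD = 0.736 V ≥ V_ov = 0.31 V, confirming saturation.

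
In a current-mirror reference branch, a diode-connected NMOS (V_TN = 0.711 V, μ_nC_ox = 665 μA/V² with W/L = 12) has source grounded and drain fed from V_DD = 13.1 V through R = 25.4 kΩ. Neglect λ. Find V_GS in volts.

V_GS = 1.06 V

With gate tied to drain, V_GS = V_DS ≥ V_GS − V_TN, so the device is in saturation.
k_n = μ_nC_ox · (W/L) = 7.98 mA/V².
KCL at the drain: ½ k_n (V_GS − V_TN)² = (V_DD − V_GS)/R.
Let x = V_GS − 0.711. Then 101 x² + x − 12.39 = 0, giving x = 0.345 V (positive root), so V_GS = 1.06 V.
I_D = (V_DD − V_GS)/R = (13.1 − 1.06) / 25.4 = 0.474 mA.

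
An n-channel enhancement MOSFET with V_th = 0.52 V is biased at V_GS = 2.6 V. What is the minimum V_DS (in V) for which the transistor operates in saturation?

V_DS,sat = 2.08 V

The boundary between triode and saturation is V_DS = V_GS − V_th = V_ov.
V_ov = 2.6 − 0.52 = 2.08 V.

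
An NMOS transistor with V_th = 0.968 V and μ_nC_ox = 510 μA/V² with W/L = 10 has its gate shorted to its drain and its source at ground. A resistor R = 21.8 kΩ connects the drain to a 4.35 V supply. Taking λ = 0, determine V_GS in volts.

With gate tied to drain, V_GS = V_DS ≥ V_GS − V_th, so the device is in saturation.
k_n = μ_nC_ox · (W/L) = 5.1 mA/V².
KCL at the drain: ½ k_n (V_GS − V_th)² = (V_DD − V_GS)/R.
Let x = V_GS − 0.968. Then 55.6 x² + x − 3.382 = 0, giving x = 0.238 V (positive root), so V_GS = 1.21 V.
I_D = (V_DD − V_GS)/R = (4.35 − 1.21) / 21.8 = 0.144 mA.

V_GS = 1.21 V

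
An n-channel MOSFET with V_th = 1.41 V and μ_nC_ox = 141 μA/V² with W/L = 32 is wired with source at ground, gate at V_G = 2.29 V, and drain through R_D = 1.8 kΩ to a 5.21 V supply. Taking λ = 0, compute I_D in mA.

I_D = 1.75 mA

V_GS = V_G = 2.29 V, so V_ov = 2.29 − 1.41 = 0.88 V.
k_n = μ_nC_ox · (W/L) = 4.512 mA/V².
Assume saturation: I_D = ½ k_n V_ov² = 0.5 × 4.512 × 0.88² = 1.75 mA, giving V_DS = V_DD − I_D R_D = 5.21 − 1.75 × 1.8 = 2.07 V.
V_DS = 2.07 V ≥ V_ov = 0.88 V, confirming saturation.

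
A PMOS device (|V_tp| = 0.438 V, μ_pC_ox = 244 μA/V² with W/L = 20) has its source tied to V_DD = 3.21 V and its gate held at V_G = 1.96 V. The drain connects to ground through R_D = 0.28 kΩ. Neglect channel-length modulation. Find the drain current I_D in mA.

V_SG = V_DD − V_G = 3.21 − 1.96 = 1.25 V, so V_ov = 1.25 − 0.438 = 0.812 V.
k_p = μ_pC_ox · (W/L) = 4.88 mA/V².
Assume saturation: I_D = ½ k_p V_ov² = 0.5 × 4.88 × 0.812² = 1.61 mA, giving V_SD = V_DD − I_D R_D = 3.21 − 1.61 × 0.28 = 2.76 V.
V_SD = 2.76 V ≥ V_ov = 0.812 V, confirming saturation.

I_D = 1.61 mA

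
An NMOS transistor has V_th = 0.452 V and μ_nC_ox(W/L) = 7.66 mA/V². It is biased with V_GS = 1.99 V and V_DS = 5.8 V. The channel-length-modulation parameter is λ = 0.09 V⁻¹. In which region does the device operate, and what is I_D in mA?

V_ov = V_GS − V_th = 1.99 − 0.452 = 1.54 V.
Since V_DS = 5.8 V ≥ V_ov = 1.54 V, the device is in saturation.
I_D = ½ k_n V_ov² (1 + λ V_DS) = 0.5 × 7.66 × 1.54² × (1 + 0.09 × 5.8) = 13.8 mA.

Saturation; I_D = 13.8 mA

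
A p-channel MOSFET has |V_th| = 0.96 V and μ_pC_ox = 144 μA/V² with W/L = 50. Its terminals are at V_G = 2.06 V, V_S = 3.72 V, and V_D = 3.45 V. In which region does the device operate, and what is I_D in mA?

Triode; I_D = 1.10 mA

V_SG = V_S − V_G = 3.72 − 2.06 = 1.66 V; V_SD = V_S − V_D = 3.72 − 3.45 = 0.27 V.
k_p = μ_pC_ox · (W/L) = 7.2 mA/V².
V_ov = V_SG − |V_th| = 1.66 − 0.96 = 0.7 V.
Since V_SD = 0.27 V < V_ov = 0.7 V, the device is in the triode region.
I_D = k_p [V_ov · V_SD − ½ V_SD²] = 7.2 × [0.7 × 0.27 − 0.5 × 0.27²] = 1.1 mA.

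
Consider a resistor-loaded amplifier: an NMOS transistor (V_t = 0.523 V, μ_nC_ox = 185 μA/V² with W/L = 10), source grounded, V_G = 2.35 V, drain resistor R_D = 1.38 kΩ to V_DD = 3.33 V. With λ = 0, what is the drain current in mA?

I_D = 1.91 mA

V_GS = V_G = 2.35 V, so V_ov = 2.35 − 0.523 = 1.83 V.
k_n = μ_nC_ox · (W/L) = 1.85 mA/V².
Assume saturation: I_D = ½ k_n V_ov² = 0.5 × 1.85 × 1.83² = 3.09 mA, giving V_DS = V_DD − I_D R_D = 3.33 − 3.09 × 1.38 = -0.931 V.
But -0.931 V < V_ov = 1.83 V, so the device is actually in triode.
In triode I_D = k_n[V_ov V_DS − ½ V_DS²] and I_D = (V_DD − V_DS)/R_D. Equating: 1.28 V_DS² − 5.664 V_DS + 3.33 = 0, giving V_DS = 0.698 V (the root below V_ov).
I_D = (3.33 − 0.698) / 1.38 = 1.91 mA.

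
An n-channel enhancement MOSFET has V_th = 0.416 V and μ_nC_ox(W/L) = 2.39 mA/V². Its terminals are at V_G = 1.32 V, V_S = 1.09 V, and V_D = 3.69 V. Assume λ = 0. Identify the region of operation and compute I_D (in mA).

Cutoff; I_D = 0 mA

V_GS = V_G − V_S = 1.32 − 1.09 = 0.23 V; V_DS = V_D − V_S = 3.69 − 1.09 = 2.6 V.
V_GS = 0.23 V < V_th = 0.416 V, so the transistor is in cutoff.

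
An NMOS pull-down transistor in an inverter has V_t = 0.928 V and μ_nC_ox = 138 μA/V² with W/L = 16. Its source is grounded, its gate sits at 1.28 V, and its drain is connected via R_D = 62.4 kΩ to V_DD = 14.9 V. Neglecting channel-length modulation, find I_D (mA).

I_D = 0.137 mA

V_GS = V_G = 1.28 V, so V_ov = 1.28 − 0.928 = 0.352 V.
k_n = μ_nC_ox · (W/L) = 2.208 mA/V².
Assume saturation: I_D = ½ k_n V_ov² = 0.5 × 2.208 × 0.352² = 0.137 mA, giving V_DS = V_DD − I_D R_D = 14.9 − 0.137 × 62.4 = 6.36 V.
V_DS = 6.36 V ≥ V_ov = 0.352 V, confirming saturation.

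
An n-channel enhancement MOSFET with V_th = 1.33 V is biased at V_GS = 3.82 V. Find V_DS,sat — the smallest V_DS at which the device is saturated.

V_DS,sat = 2.49 V

The boundary between triode and saturation is V_DS = V_GS − V_th = V_ov.
V_ov = 3.82 − 1.33 = 2.49 V.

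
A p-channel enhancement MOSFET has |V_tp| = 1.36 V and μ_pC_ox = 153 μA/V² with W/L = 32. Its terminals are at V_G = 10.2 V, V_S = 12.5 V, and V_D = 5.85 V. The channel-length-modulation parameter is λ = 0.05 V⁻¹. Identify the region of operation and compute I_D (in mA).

V_SG = V_S − V_G = 12.5 − 10.2 = 2.3 V; V_SD = V_S − V_D = 12.5 − 5.85 = 6.65 V.
k_p = μ_pC_ox · (W/L) = 4.896 mA/V².
V_ov = V_SG − |V_tp| = 2.3 − 1.36 = 0.94 V.
Since V_SD = 6.65 V ≥ V_ov = 0.94 V, the device is in saturation.
I_D = ½ k_p V_ov² (1 + λ V_SD) = 0.5 × 4.896 × 0.94² × (1 + 0.05 × 6.65) = 2.88 mA.

Saturation; I_D = 2.88 mA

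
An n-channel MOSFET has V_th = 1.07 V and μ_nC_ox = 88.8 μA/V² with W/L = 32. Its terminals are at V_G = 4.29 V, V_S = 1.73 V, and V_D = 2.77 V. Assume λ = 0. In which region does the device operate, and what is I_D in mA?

Triode; I_D = 2.87 mA

V_GS = V_G − V_S = 4.29 − 1.73 = 2.56 V; V_DS = V_D − V_S = 2.77 − 1.73 = 1.04 V.
k_n = μ_nC_ox · (W/L) = 2.842 mA/V².
V_ov = V_GS − V_th = 2.56 − 1.07 = 1.49 V.
Since V_DS = 1.04 V < V_ov = 1.49 V, the device is in the triode region.
I_D = k_n [V_ov · V_DS − ½ V_DS²] = 2.842 × [1.49 × 1.04 − 0.5 × 1.04²] = 2.87 mA.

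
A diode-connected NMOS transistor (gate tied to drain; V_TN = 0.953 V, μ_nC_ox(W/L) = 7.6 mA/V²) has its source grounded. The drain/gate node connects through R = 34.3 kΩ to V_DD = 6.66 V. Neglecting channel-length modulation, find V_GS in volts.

V_GS = 1.16 V

With gate tied to drain, V_GS = V_DS ≥ V_GS − V_TN, so the device is in saturation.
KCL at the drain: ½ k_n (V_GS − V_TN)² = (V_DD − V_GS)/R.
Let x = V_GS − 0.953. Then 130 x² + x − 5.707 = 0, giving x = 0.205 V (positive root), so V_GS = 1.16 V.
I_D = (V_DD − V_GS)/R = (6.66 − 1.16) / 34.3 = 0.16 mA.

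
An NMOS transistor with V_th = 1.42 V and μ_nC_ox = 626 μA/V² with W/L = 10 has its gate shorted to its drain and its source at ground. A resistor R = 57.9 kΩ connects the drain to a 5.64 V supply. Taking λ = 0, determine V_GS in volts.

V_GS = 1.57 V

With gate tied to drain, V_GS = V_DS ≥ V_GS − V_th, so the device is in saturation.
k_n = μ_nC_ox · (W/L) = 6.26 mA/V².
KCL at the drain: ½ k_n (V_GS − V_th)² = (V_DD − V_GS)/R.
Let x = V_GS − 1.42. Then 181 x² + x − 4.22 = 0, giving x = 0.15 V (positive root), so V_GS = 1.57 V.
I_D = (V_DD − V_GS)/R = (5.64 − 1.57) / 57.9 = 0.0703 mA.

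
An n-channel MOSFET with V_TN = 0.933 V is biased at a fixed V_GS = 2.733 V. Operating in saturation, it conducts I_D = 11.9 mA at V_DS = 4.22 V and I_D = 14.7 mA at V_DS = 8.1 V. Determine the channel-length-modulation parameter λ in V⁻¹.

With V_GS fixed, I_D ∝ (1 + λ V_DS) in saturation, so I_D2/I_D1 = (1 + λ V_DS2)/(1 + λ V_DS1).
14.7/11.9 = 1.235 = (1 + 8.1 λ)/(1 + 4.22 λ).
Solving: λ (I_D1 V_DS2 − I_D2 V_DS1) = I_D2 − I_D1, so λ = (14.7 − 11.9) / (11.9 × 8.1 − 14.7 × 4.22) = 2.8 / 34.4 = 0.0815 V⁻¹.

λ = 0.0815 V⁻¹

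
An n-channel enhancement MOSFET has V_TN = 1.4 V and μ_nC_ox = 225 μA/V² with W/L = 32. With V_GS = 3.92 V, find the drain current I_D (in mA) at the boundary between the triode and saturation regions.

At the boundary V_DS = V_ov = V_GS − V_TN = 3.92 − 1.4 = 2.52 V.
k_n = μ_nC_ox · (W/L) = 7.2 mA/V².
I_D = ½ k_n V_ov² = 0.5 × 7.2 × 2.52² = 22.9 mA.

I_D = 22.9 mA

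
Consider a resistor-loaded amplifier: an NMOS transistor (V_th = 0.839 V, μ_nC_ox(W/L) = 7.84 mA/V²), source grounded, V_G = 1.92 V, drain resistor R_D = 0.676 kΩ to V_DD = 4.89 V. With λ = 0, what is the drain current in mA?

V_GS = V_G = 1.92 V, so V_ov = 1.92 − 0.839 = 1.08 V.
Assume saturation: I_D = ½ k_n V_ov² = 0.5 × 7.84 × 1.08² = 4.58 mA, giving V_DS = V_DD − I_D R_D = 4.89 − 4.58 × 0.676 = 1.79 V.
V_DS = 1.79 V ≥ V_ov = 1.08 V, confirming saturation.

I_D = 4.58 mA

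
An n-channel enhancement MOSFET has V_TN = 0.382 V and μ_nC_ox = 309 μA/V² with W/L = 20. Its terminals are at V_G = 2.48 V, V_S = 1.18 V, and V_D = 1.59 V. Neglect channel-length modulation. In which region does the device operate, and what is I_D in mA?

V_GS = V_G − V_S = 2.48 − 1.18 = 1.3 V; V_DS = V_D − V_S = 1.59 − 1.18 = 0.41 V.
k_n = μ_nC_ox · (W/L) = 6.18 mA/V².
V_ov = V_GS − V_TN = 1.3 − 0.382 = 0.918 V.
Since V_DS = 0.41 V < V_ov = 0.918 V, the device is in the triode region.
I_D = k_n [V_ov · V_DS − ½ V_DS²] = 6.18 × [0.918 × 0.41 − 0.5 × 0.41²] = 1.81 mA.

Triode; I_D = 1.81 mA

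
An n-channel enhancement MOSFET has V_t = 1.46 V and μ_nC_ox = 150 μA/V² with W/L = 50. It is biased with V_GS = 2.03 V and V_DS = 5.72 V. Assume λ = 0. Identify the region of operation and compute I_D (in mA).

k_n = μ_nC_ox · (W/L) = 7.5 mA/V².
V_ov = V_GS − V_t = 2.03 − 1.46 = 0.57 V.
Since V_DS = 5.72 V ≥ V_ov = 0.57 V, the device is in saturation.
I_D = ½ k_n V_ov² = 0.5 × 7.5 × 0.57² = 1.22 mA.

Saturation; I_D = 1.22 mA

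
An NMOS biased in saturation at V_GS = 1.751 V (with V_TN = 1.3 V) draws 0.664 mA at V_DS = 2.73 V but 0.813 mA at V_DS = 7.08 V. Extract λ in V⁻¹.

With V_GS fixed, I_D ∝ (1 + λ V_DS) in saturation, so I_D2/I_D1 = (1 + λ V_DS2)/(1 + λ V_DS1).
0.813/0.664 = 1.224 = (1 + 7.08 λ)/(1 + 2.73 λ).
Solving: λ (I_D1 V_DS2 − I_D2 V_DS1) = I_D2 − I_D1, so λ = (0.813 − 0.664) / (0.664 × 7.08 − 0.813 × 2.73) = 0.149 / 2.48 = 0.06 V⁻¹.

λ = 0.0600 V⁻¹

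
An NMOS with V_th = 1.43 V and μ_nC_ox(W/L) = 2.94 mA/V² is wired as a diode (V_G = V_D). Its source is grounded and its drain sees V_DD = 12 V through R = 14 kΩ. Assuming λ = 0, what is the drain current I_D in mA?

With gate tied to drain, V_GS = V_DS ≥ V_GS − V_th, so the device is in saturation.
KCL at the drain: ½ k_n (V_GS − V_th)² = (V_DD − V_GS)/R.
Let x = V_GS − 1.43. Then 20.6 x² + x − 10.57 = 0, giving x = 0.693 V (positive root), so V_GS = 2.12 V.
I_D = (V_DD − V_GS)/R = (12 − 2.12) / 14 = 0.706 mA.

I_D = 0.706 mA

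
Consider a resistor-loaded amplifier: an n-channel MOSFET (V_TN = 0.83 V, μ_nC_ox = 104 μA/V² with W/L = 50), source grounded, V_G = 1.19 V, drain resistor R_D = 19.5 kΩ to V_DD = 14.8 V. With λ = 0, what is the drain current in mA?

V_GS = V_G = 1.19 V, so V_ov = 1.19 − 0.83 = 0.36 V.
k_n = μ_nC_ox · (W/L) = 5.2 mA/V².
Assume saturation: I_D = ½ k_n V_ov² = 0.5 × 5.2 × 0.36² = 0.337 mA, giving V_DS = V_DD − I_D R_D = 14.8 − 0.337 × 19.5 = 8.23 V.
V_DS = 8.23 V ≥ V_ov = 0.36 V, confirming saturation.

I_D = 0.337 mA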